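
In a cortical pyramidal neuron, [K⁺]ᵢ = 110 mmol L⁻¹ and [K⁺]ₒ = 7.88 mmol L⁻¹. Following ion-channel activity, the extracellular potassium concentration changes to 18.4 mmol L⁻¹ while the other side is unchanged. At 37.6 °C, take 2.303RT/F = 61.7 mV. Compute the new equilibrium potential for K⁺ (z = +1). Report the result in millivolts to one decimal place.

-47.9 mV

After the shift: [K⁺]_out = 18.4, [K⁺]_in = 110 mmol L⁻¹.
E_new = (61.7/1)·log₁₀(18.4/110) = 61.70 · (-0.7766) = -47.91 mV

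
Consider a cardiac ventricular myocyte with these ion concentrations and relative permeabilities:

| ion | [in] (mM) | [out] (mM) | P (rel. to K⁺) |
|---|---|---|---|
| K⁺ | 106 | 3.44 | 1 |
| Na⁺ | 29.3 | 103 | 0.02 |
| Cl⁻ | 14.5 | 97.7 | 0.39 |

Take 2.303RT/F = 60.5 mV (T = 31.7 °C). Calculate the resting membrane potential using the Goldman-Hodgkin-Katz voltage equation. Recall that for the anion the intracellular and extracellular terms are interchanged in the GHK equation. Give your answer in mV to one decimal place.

Vm = 60.5 · log₁₀[(Σ P·[cation]ₒ + Σ P·[anion]ᵢ) / (Σ P·[cation]ᵢ + Σ P·[anion]ₒ)]
Numerator = 1×3.44 + 0.02×103 + 0.39×14.5 = 11.16
Denominator = 1×106 + 0.02×29.3 + 0.39×97.7 = 144.7
Vm = 60.5 · log₁₀(0.077096) = 60.5 × (-1.1130) = -67.33 mV

-67.3 mV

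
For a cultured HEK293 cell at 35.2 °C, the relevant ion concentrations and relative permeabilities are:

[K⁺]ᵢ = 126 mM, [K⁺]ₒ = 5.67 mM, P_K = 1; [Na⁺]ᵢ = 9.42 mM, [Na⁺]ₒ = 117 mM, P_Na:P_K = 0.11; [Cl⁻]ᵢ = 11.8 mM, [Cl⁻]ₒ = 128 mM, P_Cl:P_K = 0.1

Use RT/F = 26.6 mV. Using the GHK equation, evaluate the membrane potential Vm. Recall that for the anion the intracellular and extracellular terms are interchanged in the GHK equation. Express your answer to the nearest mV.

Vm = 26.6 · ln[(Σ P·[cation]ₒ + Σ P·[anion]ᵢ) / (Σ P·[cation]ᵢ + Σ P·[anion]ₒ)]
Numerator = 1×5.67 + 0.11×117 + 0.1×11.8 = 19.72
Denominator = 1×126 + 0.11×9.42 + 0.1×128 = 139.8
Vm = 26.6 · ln(0.14102) = 26.6 × (-1.9588) = -52.11 mV

-52 mV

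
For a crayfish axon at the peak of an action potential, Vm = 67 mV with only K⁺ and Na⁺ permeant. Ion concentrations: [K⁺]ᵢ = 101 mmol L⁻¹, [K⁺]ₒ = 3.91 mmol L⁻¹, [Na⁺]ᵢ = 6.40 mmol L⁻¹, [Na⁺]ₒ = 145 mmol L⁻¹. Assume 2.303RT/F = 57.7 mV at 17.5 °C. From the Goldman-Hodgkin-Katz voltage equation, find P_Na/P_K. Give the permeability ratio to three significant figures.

Let α = P_Na/P_K. GHK: Vm = 57.7·log₁₀[(Kₒ + α·Naₒ)/(Kᵢ + α·Naᵢ)].
10^(Vm/57.7) = 10^(67.0/57.7) = 14.494
So 14.494·(Kᵢ + α·Naᵢ) = Kₒ + α·Naₒ → α = (14.494·101.0 − 3.91) / (145.0 − 14.494·6.4)
α = (1464 − 3.91) / (145.0 − 92.76) = 1460/52.24 = 27.95

27.9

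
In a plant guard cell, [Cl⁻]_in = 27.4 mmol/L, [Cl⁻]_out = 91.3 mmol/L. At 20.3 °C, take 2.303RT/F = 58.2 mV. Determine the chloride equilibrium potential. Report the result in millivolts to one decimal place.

-30.4 mV

E = (58.2/z) · log₁₀([Cl⁻]_out/[Cl⁻]_in) with z = -1.
For an anion, dividing by z = -1 reverses the sign.
= (58.2/-1) · log₁₀(91.3/27.4) = -58.20 · log₁₀(3.332)
= -58.20 · (0.5227) = -30.42 mV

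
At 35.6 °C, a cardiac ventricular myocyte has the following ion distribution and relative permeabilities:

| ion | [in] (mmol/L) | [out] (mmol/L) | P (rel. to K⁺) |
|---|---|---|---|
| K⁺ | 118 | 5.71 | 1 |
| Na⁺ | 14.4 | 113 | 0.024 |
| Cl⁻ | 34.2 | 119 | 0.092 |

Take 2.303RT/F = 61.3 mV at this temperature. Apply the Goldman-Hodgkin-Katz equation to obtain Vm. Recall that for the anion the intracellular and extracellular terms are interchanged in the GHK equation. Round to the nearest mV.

-64 mV

Vm = 61.3 · log₁₀[(Σ P·[cation]ₒ + Σ P·[anion]ᵢ) / (Σ P·[cation]ᵢ + Σ P·[anion]ₒ)]
Numerator = 1×5.71 + 0.024×113 + 0.092×34.2 = 11.57
Denominator = 1×118 + 0.024×14.4 + 0.092×119 = 129.3
Vm = 61.3 · log₁₀(0.089474) = 61.3 × (-1.0483) = -64.26 mV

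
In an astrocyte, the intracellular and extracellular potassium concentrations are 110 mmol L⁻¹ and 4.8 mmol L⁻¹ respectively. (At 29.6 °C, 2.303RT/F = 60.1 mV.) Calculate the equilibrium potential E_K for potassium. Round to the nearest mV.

E = (60.1/z) · log₁₀([K⁺]_out/[K⁺]_in) with z = +1.
= (60.1/1) · log₁₀(4.8/110) = 60.10 · log₁₀(0.04364)
= 60.10 · (-1.3602) = -81.75 mV

-82 mV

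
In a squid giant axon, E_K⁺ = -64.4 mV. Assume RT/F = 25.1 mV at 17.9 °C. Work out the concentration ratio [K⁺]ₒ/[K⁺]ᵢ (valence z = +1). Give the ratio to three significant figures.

ln([out]/[in]) = E·z/(25.1) = -64.4 × 1 / 25.1 = -2.5657
[out]/[in] = e^(-2.5657) = 0.07686

0.0769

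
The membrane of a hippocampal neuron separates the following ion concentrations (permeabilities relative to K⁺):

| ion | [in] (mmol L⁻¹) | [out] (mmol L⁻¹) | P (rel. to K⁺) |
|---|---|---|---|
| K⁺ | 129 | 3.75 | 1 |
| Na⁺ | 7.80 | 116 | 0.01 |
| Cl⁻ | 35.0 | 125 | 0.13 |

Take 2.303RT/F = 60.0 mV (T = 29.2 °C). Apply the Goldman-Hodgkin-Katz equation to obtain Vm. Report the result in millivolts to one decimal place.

Vm = 60.0 · log₁₀[(Σ P·[cation]ₒ + Σ P·[anion]ᵢ) / (Σ P·[cation]ᵢ + Σ P·[anion]ₒ)]
Numerator = 1×3.75 + 0.01×116 + 0.13×35.0 = 9.46
Denominator = 1×129 + 0.01×7.80 + 0.13×125 = 145.3
Vm = 60.0 · log₁₀(0.065094) = 60.0 × (-1.1865) = -71.19 mV

-71.2 mV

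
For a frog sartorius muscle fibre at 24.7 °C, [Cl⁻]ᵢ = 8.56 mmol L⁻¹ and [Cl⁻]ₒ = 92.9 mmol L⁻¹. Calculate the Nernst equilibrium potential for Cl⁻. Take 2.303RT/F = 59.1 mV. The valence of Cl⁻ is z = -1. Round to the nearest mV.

E = (59.1/z) · log₁₀([Cl⁻]_out/[Cl⁻]_in) with z = -1.
For an anion, dividing by z = -1 reverses the sign.
= (59.1/-1) · log₁₀(92.9/8.56) = -59.10 · log₁₀(10.85)
= -59.10 · (1.0355) = -61.20 mV

-61 mV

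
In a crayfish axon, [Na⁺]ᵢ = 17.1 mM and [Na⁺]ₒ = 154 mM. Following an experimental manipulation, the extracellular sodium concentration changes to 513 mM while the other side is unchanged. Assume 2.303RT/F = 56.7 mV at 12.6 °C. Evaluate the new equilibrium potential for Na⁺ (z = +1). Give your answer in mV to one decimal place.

83.8 mV

After the shift: [Na⁺]_out = 513, [Na⁺]_in = 17.1 mM.
E_new = (56.7/1)·log₁₀(513/17.1) = 56.70 · (1.4771) = 83.75 mV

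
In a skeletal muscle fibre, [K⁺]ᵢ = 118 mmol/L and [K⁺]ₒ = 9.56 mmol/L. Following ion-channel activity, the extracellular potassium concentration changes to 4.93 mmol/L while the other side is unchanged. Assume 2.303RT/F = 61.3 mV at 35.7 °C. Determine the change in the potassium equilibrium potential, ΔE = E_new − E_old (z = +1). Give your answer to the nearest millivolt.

-18 mV

E_old = (61.3/1)·log₁₀(9.56/118) = -66.90 mV
E_new = (61.3/1)·log₁₀(4.93/118) = -84.53 mV
ΔE = -84.53 − (-66.90) = -17.63 mV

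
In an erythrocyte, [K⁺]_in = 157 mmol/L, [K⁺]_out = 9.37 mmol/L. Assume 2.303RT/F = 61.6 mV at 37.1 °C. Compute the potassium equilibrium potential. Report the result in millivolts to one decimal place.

-75.4 mV

E = (61.6/z) · log₁₀([K⁺]_out/[K⁺]_in) with z = +1.
= (61.6/1) · log₁₀(9.37/157) = 61.60 · log₁₀(0.05968)
= 61.60 · (-1.2242) = -75.41 mV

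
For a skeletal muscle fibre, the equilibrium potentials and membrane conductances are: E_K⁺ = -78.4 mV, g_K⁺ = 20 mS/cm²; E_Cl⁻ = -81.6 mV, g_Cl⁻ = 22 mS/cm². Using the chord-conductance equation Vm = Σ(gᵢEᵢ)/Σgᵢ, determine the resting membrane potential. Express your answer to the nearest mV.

-80 mV

Σ gᵢEᵢ = 20·(-78.4) + 22·(-81.6) = -3363.20
Σ gᵢ = 20 + 22 = 42
Vm = -3363.20 / 42 = -80.08 mV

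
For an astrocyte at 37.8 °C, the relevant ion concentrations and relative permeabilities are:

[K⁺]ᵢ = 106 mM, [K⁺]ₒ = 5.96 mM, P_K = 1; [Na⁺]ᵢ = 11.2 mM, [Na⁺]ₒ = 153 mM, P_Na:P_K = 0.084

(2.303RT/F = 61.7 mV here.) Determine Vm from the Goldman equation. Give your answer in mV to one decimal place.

-46.6 mV

Vm = 61.7 · log₁₀[(Σ P·[cation]ₒ + Σ P·[anion]ᵢ) / (Σ P·[cation]ᵢ + Σ P·[anion]ₒ)]
Numerator = 1×5.96 + 0.084×153 = 18.81
Denominator = 1×106 + 0.084×11.2 = 106.9
Vm = 61.7 · log₁₀(0.17591) = 61.7 × (-0.7547) = -46.57 mV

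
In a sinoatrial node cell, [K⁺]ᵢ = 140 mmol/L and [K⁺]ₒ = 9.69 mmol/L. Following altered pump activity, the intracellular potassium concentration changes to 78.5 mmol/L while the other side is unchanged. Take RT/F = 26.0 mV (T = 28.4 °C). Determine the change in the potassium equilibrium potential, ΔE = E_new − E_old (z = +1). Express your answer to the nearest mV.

15 mV

E_old = (26.0/1)·ln(9.69/140) = -69.43 mV
E_new = (26.0/1)·ln(9.69/78.5) = -54.39 mV
ΔE = -54.39 − (-69.43) = 15.04 mV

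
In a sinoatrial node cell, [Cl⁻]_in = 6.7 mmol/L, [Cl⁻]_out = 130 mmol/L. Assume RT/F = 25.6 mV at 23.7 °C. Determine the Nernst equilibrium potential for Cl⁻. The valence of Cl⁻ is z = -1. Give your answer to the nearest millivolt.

E = (25.6/z) · ln([Cl⁻]_out/[Cl⁻]_in) with z = -1.
For an anion, dividing by z = -1 reverses the sign.
= (25.6/-1) · ln(130/6.7) = -25.60 · ln(19.4)
= -25.60 · (2.9654) = -75.91 mV

-76 mV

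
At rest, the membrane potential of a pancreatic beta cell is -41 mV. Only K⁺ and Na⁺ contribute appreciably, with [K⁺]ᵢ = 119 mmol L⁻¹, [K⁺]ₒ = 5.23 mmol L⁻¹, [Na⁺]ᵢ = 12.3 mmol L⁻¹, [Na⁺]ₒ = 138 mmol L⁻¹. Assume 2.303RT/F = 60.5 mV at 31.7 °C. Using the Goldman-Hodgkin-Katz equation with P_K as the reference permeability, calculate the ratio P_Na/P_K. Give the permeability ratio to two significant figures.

Let α = P_Na/P_K. GHK: Vm = 60.5·log₁₀[(Kₒ + α·Naₒ)/(Kᵢ + α·Naᵢ)].
10^(Vm/60.5) = 10^(-41.0/60.5) = 0.21005
So 0.21005·(Kᵢ + α·Naᵢ) = Kₒ + α·Naₒ → α = (0.21005·119.0 − 5.23) / (138.0 − 0.21005·12.3)
α = (25 − 5.23) / (138.0 − 2.584) = 19.77/135.4 = 0.146

0.15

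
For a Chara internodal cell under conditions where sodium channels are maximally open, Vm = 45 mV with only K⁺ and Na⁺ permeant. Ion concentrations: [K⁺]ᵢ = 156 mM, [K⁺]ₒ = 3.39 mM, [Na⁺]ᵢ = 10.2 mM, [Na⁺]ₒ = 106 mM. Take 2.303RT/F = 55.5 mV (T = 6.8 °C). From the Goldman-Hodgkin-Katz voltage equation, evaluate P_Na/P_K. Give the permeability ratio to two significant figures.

Let α = P_Na/P_K. GHK: Vm = 55.5·log₁₀[(Kₒ + α·Naₒ)/(Kᵢ + α·Naᵢ)].
10^(Vm/55.5) = 10^(45.0/55.5) = 6.4686
So 6.4686·(Kᵢ + α·Naᵢ) = Kₒ + α·Naₒ → α = (6.4686·156.0 − 3.39) / (106.0 − 6.4686·10.2)
α = (1009 − 3.39) / (106.0 − 65.98) = 1006/40.02 = 25.13

25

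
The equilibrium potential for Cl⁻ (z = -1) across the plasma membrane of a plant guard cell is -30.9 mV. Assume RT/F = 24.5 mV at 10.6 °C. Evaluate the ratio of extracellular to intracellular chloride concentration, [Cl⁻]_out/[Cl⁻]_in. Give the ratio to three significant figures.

ln([out]/[in]) = E·z/(24.5) = -30.9 × -1 / 24.5 = 1.2612
[out]/[in] = e^(1.2612) = 3.53

3.53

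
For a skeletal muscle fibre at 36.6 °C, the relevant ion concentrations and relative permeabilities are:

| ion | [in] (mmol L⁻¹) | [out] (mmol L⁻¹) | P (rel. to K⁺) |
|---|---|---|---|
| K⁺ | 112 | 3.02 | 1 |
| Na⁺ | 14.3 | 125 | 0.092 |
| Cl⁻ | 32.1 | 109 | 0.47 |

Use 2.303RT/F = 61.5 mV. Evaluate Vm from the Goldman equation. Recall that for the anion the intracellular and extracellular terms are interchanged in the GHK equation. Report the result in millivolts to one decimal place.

-45.8 mV

Vm = 61.5 · log₁₀[(Σ P·[cation]ₒ + Σ P·[anion]ᵢ) / (Σ P·[cation]ᵢ + Σ P·[anion]ₒ)]
Numerator = 1×3.02 + 0.092×125 + 0.47×32.1 = 29.61
Denominator = 1×112 + 0.092×14.3 + 0.47×109 = 164.5
Vm = 61.5 · log₁₀(0.17993) = 61.5 × (-0.7449) = -45.81 mV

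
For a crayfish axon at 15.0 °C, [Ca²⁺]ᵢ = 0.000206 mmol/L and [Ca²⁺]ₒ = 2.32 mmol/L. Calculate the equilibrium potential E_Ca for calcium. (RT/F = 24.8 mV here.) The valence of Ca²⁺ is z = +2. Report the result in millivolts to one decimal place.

E = (24.8/z) · ln([Ca²⁺]_out/[Ca²⁺]_in) with z = +2.
= (24.8/2) · ln(2.32/0.000206) = 12.40 · ln(1.126e+04)
= 12.40 · (9.3292) = 115.68 mV

115.7 mV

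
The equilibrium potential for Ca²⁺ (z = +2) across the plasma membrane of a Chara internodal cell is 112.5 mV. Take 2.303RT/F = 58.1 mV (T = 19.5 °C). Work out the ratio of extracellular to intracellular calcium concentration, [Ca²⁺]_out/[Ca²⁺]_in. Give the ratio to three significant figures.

7460

log₁₀([out]/[in]) = E·z/(58.1) = 112.5 × 2 / 58.1 = 3.8726
[out]/[in] = 10^(3.8726) = 7458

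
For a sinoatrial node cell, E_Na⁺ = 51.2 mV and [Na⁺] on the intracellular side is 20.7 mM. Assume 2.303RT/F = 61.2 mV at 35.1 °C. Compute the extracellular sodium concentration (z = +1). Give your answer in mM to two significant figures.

140 mM

Nernst: E = (61.2/1) · log₁₀([out]/[in]), so log₁₀([out]/[in]) = 51.2 × 1 / 61.2 = 0.8366.
[out]/[in] = 10^(0.8366) = 6.864.
[out] = 6.864 × 20.7 = 142.1 mM.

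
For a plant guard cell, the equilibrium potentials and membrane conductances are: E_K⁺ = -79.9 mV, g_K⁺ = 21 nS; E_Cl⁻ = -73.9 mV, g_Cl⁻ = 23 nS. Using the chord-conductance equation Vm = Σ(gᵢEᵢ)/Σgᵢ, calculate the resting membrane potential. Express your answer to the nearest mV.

Σ gᵢEᵢ = 21·(-79.9) + 23·(-73.9) = -3377.60
Σ gᵢ = 21 + 23 = 44
Vm = -3377.60 / 44 = -76.76 mV

-77 mV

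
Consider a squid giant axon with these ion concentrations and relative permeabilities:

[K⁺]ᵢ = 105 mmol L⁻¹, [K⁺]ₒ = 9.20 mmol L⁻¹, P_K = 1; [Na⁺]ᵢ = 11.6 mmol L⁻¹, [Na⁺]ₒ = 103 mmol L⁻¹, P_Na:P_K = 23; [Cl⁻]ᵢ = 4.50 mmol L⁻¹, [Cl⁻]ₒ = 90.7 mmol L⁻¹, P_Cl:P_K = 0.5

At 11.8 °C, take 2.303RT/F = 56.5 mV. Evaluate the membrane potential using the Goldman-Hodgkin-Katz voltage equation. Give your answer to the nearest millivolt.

43 mV

Vm = 56.5 · log₁₀[(Σ P·[cation]ₒ + Σ P·[anion]ᵢ) / (Σ P·[cation]ᵢ + Σ P·[anion]ₒ)]
Numerator = 1×9.20 + 23×103 + 0.5×4.50 = 2380
Denominator = 1×105 + 23×11.6 + 0.5×90.7 = 417.2
Vm = 56.5 · log₁₀(5.7065) = 56.5 × (0.7564) = 42.73 mV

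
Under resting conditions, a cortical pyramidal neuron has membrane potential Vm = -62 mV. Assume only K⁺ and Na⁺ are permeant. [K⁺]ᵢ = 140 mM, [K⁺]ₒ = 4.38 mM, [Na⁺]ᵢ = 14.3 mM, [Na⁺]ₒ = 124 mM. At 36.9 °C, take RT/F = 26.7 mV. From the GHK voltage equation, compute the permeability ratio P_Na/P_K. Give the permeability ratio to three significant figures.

0.0763

Let α = P_Na/P_K. GHK: Vm = 26.7·ln[(Kₒ + α·Naₒ)/(Kᵢ + α·Naᵢ)].
e^(Vm/26.7) = e^(-62.0/26.7) = 0.098068
So 0.098068·(Kᵢ + α·Naᵢ) = Kₒ + α·Naₒ → α = (0.098068·140.0 − 4.38) / (124.0 − 0.098068·14.3)
α = (13.73 − 4.38) / (124.0 − 1.402) = 9.349/122.6 = 0.07626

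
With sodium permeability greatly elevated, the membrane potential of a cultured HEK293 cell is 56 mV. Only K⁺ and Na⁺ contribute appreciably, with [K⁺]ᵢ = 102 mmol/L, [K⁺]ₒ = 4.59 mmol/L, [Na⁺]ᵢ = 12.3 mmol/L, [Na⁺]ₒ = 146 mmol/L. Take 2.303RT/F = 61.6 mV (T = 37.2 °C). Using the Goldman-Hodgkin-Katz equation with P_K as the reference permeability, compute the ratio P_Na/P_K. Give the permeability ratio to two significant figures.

Let α = P_Na/P_K. GHK: Vm = 61.6·log₁₀[(Kₒ + α·Naₒ)/(Kᵢ + α·Naᵢ)].
10^(Vm/61.6) = 10^(56.0/61.6) = 8.1113
So 8.1113·(Kᵢ + α·Naᵢ) = Kₒ + α·Naₒ → α = (8.1113·102.0 − 4.59) / (146.0 − 8.1113·12.3)
α = (827.4 − 4.59) / (146.0 − 99.77) = 822.8/46.23 = 17.8

18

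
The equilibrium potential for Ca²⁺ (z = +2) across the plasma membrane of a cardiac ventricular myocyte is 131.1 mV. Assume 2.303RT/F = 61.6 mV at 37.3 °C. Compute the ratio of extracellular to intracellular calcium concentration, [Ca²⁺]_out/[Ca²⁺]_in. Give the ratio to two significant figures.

log₁₀([out]/[in]) = E·z/(61.6) = 131.1 × 2 / 61.6 = 4.2565
[out]/[in] = 10^(4.2565) = 1.805e+04

18000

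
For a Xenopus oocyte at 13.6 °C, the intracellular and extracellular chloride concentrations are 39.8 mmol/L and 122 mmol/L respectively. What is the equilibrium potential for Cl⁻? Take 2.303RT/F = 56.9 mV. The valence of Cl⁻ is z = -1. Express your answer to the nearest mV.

-28 mV

E = (56.9/z) · log₁₀([Cl⁻]_out/[Cl⁻]_in) with z = -1.
For an anion, dividing by z = -1 reverses the sign.
= (56.9/-1) · log₁₀(122/39.8) = -56.90 · log₁₀(3.065)
= -56.90 · (0.4865) = -27.68 mV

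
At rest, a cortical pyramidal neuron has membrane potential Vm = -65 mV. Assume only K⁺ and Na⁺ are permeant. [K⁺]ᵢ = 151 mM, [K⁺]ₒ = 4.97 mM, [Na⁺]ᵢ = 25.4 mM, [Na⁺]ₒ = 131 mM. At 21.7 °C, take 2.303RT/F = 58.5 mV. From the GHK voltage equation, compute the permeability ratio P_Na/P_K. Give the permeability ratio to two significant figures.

0.052

Let α = P_Na/P_K. GHK: Vm = 58.5·log₁₀[(Kₒ + α·Naₒ)/(Kᵢ + α·Naᵢ)].
10^(Vm/58.5) = 10^(-65.0/58.5) = 0.077426
So 0.077426·(Kᵢ + α·Naᵢ) = Kₒ + α·Naₒ → α = (0.077426·151.0 − 4.97) / (131.0 − 0.077426·25.4)
α = (11.69 − 4.97) / (131.0 − 1.967) = 6.721/129 = 0.05209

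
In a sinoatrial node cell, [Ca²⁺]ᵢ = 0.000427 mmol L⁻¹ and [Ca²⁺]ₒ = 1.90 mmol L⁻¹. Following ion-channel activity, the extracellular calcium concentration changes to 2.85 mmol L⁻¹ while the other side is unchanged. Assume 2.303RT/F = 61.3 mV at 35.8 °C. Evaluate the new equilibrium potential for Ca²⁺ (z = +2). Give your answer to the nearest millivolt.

117 mV

After the shift: [Ca²⁺]_out = 2.85, [Ca²⁺]_in = 0.000427 mmol L⁻¹.
E_new = (61.3/2)·log₁₀(2.85/0.000427) = 30.65 · (3.8244) = 117.22 mV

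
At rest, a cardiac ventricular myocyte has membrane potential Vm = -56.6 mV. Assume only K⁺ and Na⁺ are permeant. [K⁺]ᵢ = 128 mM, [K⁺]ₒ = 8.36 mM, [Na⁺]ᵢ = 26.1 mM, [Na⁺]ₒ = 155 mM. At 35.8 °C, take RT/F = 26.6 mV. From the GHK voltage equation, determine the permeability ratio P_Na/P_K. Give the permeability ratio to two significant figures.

Let α = P_Na/P_K. GHK: Vm = 26.6·ln[(Kₒ + α·Naₒ)/(Kᵢ + α·Naᵢ)].
e^(Vm/26.6) = e^(-56.6/26.6) = 0.1191
So 0.1191·(Kᵢ + α·Naᵢ) = Kₒ + α·Naₒ → α = (0.1191·128.0 − 8.36) / (155.0 − 0.1191·26.1)
α = (15.24 − 8.36) / (155.0 − 3.108) = 6.884/151.9 = 0.04532

0.045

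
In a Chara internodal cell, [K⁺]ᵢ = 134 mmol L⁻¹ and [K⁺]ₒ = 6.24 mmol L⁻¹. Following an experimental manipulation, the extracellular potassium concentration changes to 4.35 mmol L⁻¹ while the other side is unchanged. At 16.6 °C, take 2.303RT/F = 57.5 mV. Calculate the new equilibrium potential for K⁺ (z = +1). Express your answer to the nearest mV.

-86 mV

After the shift: [K⁺]_out = 4.35, [K⁺]_in = 134 mmol L⁻¹.
E_new = (57.5/1)·log₁₀(4.35/134) = 57.50 · (-1.4886) = -85.60 mV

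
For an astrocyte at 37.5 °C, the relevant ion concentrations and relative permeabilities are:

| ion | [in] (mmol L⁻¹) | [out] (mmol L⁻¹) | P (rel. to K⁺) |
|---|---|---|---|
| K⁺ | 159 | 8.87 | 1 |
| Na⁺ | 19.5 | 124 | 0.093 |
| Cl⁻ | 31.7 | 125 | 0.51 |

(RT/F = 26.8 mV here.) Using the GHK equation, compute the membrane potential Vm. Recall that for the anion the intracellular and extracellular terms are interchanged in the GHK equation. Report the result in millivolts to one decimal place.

-48.6 mV

Vm = 26.8 · ln[(Σ P·[cation]ₒ + Σ P·[anion]ᵢ) / (Σ P·[cation]ᵢ + Σ P·[anion]ₒ)]
Numerator = 1×8.87 + 0.093×124 + 0.51×31.7 = 36.57
Denominator = 1×159 + 0.093×19.5 + 0.51×125 = 224.6
Vm = 26.8 · ln(0.16284) = 26.8 × (-1.8150) = -48.64 mV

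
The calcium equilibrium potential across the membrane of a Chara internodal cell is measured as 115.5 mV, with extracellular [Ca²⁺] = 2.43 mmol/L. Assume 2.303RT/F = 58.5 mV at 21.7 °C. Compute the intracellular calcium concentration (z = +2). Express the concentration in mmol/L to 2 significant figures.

0.00027 mmol/L

Nernst: E = (58.5/2) · log₁₀([out]/[in]), so log₁₀([out]/[in]) = 115.5 × 2 / 58.5 = 3.9487.
[out]/[in] = 10^(3.9487) = 8886.
[in] = 2.43 / 8886 = 0.0002735 mmol/L.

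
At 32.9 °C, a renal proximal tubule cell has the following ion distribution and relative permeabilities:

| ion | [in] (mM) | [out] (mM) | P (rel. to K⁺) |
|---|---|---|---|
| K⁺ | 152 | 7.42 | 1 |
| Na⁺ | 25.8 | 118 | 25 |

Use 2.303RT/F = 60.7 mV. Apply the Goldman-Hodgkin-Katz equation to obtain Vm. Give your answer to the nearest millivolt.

Vm = 60.7 · log₁₀[(Σ P·[cation]ₒ + Σ P·[anion]ᵢ) / (Σ P·[cation]ᵢ + Σ P·[anion]ₒ)]
Numerator = 1×7.42 + 25×118 = 2957
Denominator = 1×152 + 25×25.8 = 797
Vm = 60.7 · log₁₀(3.7107) = 60.7 × (0.5695) = 34.57 mV

35 mV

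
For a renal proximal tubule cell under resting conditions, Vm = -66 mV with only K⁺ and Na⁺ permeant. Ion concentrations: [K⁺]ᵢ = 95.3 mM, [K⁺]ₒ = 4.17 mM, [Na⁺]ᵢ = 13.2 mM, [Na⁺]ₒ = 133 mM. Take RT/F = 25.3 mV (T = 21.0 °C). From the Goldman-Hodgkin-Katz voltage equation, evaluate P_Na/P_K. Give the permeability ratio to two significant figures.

0.022

Let α = P_Na/P_K. GHK: Vm = 25.3·ln[(Kₒ + α·Naₒ)/(Kᵢ + α·Naᵢ)].
e^(Vm/25.3) = e^(-66.0/25.3) = 0.073631
So 0.073631·(Kᵢ + α·Naᵢ) = Kₒ + α·Naₒ → α = (0.073631·95.3 − 4.17) / (133.0 − 0.073631·13.2)
α = (7.017 − 4.17) / (133.0 − 0.9719) = 2.847/132 = 0.02156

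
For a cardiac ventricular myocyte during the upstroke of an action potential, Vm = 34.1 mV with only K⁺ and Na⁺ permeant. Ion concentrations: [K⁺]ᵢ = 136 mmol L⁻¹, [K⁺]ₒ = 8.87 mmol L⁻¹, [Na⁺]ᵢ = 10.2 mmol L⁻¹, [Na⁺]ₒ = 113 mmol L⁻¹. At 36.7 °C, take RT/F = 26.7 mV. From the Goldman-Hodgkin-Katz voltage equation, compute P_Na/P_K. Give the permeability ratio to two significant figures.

Let α = P_Na/P_K. GHK: Vm = 26.7·ln[(Kₒ + α·Naₒ)/(Kᵢ + α·Naᵢ)].
e^(Vm/26.7) = e^(34.1/26.7) = 3.5864
So 3.5864·(Kᵢ + α·Naᵢ) = Kₒ + α·Naₒ → α = (3.5864·136.0 − 8.87) / (113.0 − 3.5864·10.2)
α = (487.8 − 8.87) / (113.0 − 36.58) = 478.9/76.42 = 6.267

6.3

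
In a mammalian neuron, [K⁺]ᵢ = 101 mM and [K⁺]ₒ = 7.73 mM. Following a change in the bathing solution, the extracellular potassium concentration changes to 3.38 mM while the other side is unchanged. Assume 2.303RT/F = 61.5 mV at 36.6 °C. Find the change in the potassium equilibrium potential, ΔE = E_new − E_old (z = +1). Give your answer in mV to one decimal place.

-22.1 mV

E_old = (61.5/1)·log₁₀(7.73/101) = -68.64 mV
E_new = (61.5/1)·log₁₀(3.38/101) = -90.74 mV
ΔE = -90.74 − (-68.64) = -22.09 mV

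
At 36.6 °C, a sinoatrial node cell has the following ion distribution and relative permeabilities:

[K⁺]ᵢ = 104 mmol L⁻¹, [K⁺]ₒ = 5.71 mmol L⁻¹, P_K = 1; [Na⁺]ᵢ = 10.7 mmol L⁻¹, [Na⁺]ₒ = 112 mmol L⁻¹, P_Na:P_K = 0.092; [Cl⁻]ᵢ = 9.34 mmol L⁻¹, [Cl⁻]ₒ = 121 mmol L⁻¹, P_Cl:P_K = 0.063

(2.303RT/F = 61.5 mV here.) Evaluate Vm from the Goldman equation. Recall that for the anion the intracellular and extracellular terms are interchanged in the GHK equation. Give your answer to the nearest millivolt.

-51 mV

Vm = 61.5 · log₁₀[(Σ P·[cation]ₒ + Σ P·[anion]ᵢ) / (Σ P·[cation]ᵢ + Σ P·[anion]ₒ)]
Numerator = 1×5.71 + 0.092×112 + 0.063×9.34 = 16.6
Denominator = 1×104 + 0.092×10.7 + 0.063×121 = 112.6
Vm = 61.5 · log₁₀(0.14744) = 61.5 × (-0.8314) = -51.13 mV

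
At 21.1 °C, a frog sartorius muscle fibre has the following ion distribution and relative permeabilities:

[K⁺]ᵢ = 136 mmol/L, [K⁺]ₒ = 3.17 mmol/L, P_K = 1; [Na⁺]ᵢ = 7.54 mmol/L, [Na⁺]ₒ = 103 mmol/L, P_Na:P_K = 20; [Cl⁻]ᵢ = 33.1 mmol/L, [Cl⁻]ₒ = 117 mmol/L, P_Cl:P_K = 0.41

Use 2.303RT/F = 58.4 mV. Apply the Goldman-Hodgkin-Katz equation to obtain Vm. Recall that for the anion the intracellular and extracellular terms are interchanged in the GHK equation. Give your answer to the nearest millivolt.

Vm = 58.4 · log₁₀[(Σ P·[cation]ₒ + Σ P·[anion]ᵢ) / (Σ P·[cation]ᵢ + Σ P·[anion]ₒ)]
Numerator = 1×3.17 + 20×103 + 0.41×33.1 = 2077
Denominator = 1×136 + 20×7.54 + 0.41×117 = 334.8
Vm = 58.4 · log₁₀(6.2035) = 58.4 × (0.7926) = 46.29 mV

46 mV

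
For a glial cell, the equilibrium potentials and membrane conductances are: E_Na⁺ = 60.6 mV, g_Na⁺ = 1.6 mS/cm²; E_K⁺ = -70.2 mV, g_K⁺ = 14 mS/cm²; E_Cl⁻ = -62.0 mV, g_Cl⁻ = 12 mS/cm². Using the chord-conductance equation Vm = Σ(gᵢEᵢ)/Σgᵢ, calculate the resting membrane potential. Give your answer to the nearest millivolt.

-59 mV

Σ gᵢEᵢ = 1.6·(60.6) + 14·(-70.2) + 12·(-62.0) = -1629.84
Σ gᵢ = 1.6 + 14 + 12 = 27.6
Vm = -1629.84 / 27.6 = -59.05 mV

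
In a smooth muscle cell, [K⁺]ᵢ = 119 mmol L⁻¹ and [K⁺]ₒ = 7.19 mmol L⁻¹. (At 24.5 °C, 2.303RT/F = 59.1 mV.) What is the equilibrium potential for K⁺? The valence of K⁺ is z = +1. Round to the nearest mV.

-72 mV

E = (59.1/z) · log₁₀([K⁺]_out/[K⁺]_in) with z = +1.
= (59.1/1) · log₁₀(7.19/119) = 59.10 · log₁₀(0.06042)
= 59.10 · (-1.2188) = -72.03 mV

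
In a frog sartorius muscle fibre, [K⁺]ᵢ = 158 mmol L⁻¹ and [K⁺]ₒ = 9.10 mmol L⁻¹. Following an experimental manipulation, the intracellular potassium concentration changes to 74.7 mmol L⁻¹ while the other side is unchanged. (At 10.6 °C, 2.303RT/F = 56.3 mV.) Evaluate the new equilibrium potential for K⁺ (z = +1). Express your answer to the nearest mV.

-51 mV

After the shift: [K⁺]_out = 9.10, [K⁺]_in = 74.7 mmol L⁻¹.
E_new = (56.3/1)·log₁₀(9.10/74.7) = 56.30 · (-0.9143) = -51.47 mV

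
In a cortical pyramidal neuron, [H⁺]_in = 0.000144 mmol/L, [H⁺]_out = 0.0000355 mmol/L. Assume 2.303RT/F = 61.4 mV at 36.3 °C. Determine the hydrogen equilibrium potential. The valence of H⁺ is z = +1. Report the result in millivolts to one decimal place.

E = (61.4/z) · log₁₀([H⁺]_out/[H⁺]_in) with z = +1.
= (61.4/1) · log₁₀(0.0000355/0.000144) = 61.40 · log₁₀(0.2465)
= 61.40 · (-0.6081) = -37.34 mV

-37.3 mV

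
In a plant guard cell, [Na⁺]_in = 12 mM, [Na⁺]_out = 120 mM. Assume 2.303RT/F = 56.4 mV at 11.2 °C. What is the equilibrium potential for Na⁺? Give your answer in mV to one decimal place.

E = (56.4/z) · log₁₀([Na⁺]_out/[Na⁺]_in) with z = +1.
= (56.4/1) · log₁₀(120/12) = 56.40 · log₁₀(10)
= 56.40 · (1.0000) = 56.40 mV

56.4 mV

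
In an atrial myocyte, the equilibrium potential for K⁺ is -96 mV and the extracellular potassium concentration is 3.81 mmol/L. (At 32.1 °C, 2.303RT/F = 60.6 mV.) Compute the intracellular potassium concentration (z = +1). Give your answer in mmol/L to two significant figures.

150 mmol/L

Nernst: E = (60.6/1) · log₁₀([out]/[in]), so log₁₀([out]/[in]) = -96.0 × 1 / 60.6 = -1.5842.
[out]/[in] = 10^(-1.5842) = 0.02605.
[in] = 3.81 / 0.02605 = 146.2 mmol/L.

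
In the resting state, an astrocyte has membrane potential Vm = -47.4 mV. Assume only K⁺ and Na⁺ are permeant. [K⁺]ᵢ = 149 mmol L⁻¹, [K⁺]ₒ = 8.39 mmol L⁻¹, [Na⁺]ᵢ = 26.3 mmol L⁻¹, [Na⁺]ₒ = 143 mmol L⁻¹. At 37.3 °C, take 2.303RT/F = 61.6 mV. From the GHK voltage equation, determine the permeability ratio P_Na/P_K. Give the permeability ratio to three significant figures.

0.122

Let α = P_Na/P_K. GHK: Vm = 61.6·log₁₀[(Kₒ + α·Naₒ)/(Kᵢ + α·Naᵢ)].
10^(Vm/61.6) = 10^(-47.4/61.6) = 0.17003
So 0.17003·(Kᵢ + α·Naᵢ) = Kₒ + α·Naₒ → α = (0.17003·149.0 − 8.39) / (143.0 − 0.17003·26.3)
α = (25.33 − 8.39) / (143.0 − 4.472) = 16.94/138.5 = 0.1223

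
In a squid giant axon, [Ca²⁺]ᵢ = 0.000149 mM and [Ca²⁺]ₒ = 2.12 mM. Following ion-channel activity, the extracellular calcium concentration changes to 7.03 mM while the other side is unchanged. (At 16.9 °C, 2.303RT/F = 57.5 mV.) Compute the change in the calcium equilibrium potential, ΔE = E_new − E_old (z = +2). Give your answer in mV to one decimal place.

15.0 mV

E_old = (57.5/2)·log₁₀(2.12/0.000149) = 119.40 mV
E_new = (57.5/2)·log₁₀(7.03/0.000149) = 134.37 mV
ΔE = 134.37 − (119.40) = 14.97 mV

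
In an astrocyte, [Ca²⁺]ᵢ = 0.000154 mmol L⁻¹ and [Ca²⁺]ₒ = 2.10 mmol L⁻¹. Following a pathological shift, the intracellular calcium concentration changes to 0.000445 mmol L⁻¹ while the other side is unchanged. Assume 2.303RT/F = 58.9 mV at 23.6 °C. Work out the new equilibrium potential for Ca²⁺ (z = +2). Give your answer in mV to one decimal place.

108.2 mV

After the shift: [Ca²⁺]_out = 2.10, [Ca²⁺]_in = 0.000445 mmol L⁻¹.
E_new = (58.9/2)·log₁₀(2.10/0.000445) = 29.45 · (3.6739) = 108.20 mV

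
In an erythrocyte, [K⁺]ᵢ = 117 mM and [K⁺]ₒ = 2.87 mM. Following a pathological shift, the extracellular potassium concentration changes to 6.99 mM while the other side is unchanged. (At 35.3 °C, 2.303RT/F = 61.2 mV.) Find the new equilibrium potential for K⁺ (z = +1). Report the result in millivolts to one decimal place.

After the shift: [K⁺]_out = 6.99, [K⁺]_in = 117 mM.
E_new = (61.2/1)·log₁₀(6.99/117) = 61.20 · (-1.2237) = -74.89 mV

-74.9 mV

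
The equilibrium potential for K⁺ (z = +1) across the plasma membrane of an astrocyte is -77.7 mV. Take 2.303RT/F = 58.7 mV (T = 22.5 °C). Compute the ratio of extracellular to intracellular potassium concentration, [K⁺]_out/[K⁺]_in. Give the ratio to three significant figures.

0.0475

log₁₀([out]/[in]) = E·z/(58.7) = -77.7 × 1 / 58.7 = -1.3237
[out]/[in] = 10^(-1.3237) = 0.04746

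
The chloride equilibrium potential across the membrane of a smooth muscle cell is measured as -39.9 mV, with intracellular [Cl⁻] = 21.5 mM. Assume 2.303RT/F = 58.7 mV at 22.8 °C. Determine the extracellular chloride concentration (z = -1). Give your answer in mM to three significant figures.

Nernst: E = (58.7/-1) · log₁₀([out]/[in]), so log₁₀([out]/[in]) = -39.9 × -1 / 58.7 = 0.6797.
[out]/[in] = 10^(0.6797) = 4.783.
[out] = 4.783 × 21.5 = 102.8 mM.

103 mM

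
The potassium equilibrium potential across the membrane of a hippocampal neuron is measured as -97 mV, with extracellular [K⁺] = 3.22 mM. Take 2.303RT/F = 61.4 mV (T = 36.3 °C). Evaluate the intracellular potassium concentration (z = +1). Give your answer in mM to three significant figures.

Nernst: E = (61.4/1) · log₁₀([out]/[in]), so log₁₀([out]/[in]) = -97.0 × 1 / 61.4 = -1.5798.
[out]/[in] = 10^(-1.5798) = 0.02631.
[in] = 3.22 / 0.02631 = 122.4 mM.

122 mM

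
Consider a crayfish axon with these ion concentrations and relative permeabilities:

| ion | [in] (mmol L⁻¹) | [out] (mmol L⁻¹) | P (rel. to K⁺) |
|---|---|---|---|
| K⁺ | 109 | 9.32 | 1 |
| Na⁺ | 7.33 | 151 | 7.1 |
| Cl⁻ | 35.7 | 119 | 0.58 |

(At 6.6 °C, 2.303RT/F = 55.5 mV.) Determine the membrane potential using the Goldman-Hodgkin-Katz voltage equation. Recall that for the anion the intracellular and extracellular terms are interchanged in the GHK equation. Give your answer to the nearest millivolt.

Vm = 55.5 · log₁₀[(Σ P·[cation]ₒ + Σ P·[anion]ᵢ) / (Σ P·[cation]ᵢ + Σ P·[anion]ₒ)]
Numerator = 1×9.32 + 7.1×151 + 0.58×35.7 = 1102
Denominator = 1×109 + 7.1×7.33 + 0.58×119 = 230.1
Vm = 55.5 · log₁₀(4.7905) = 55.5 × (0.6804) = 37.76 mV

38 mV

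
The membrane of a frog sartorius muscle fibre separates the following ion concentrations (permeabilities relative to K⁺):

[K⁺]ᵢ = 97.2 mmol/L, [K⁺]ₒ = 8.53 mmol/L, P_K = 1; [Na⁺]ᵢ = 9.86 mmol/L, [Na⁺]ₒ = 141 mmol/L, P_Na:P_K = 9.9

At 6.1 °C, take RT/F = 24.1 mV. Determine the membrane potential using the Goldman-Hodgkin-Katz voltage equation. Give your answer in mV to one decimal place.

47.6 mV

Vm = 24.1 · ln[(Σ P·[cation]ₒ + Σ P·[anion]ᵢ) / (Σ P·[cation]ᵢ + Σ P·[anion]ₒ)]
Numerator = 1×8.53 + 9.9×141 = 1404
Denominator = 1×97.2 + 9.9×9.86 = 194.8
Vm = 24.1 · ln(7.2091) = 24.1 × (1.9753) = 47.61 mV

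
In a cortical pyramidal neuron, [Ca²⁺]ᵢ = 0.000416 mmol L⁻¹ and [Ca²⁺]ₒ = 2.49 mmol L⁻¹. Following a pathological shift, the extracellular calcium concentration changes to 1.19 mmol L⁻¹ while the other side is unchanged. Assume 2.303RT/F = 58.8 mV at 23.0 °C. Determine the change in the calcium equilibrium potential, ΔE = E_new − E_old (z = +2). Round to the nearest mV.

-9 mV

E_old = (58.8/2)·log₁₀(2.49/0.000416) = 111.05 mV
E_new = (58.8/2)·log₁₀(1.19/0.000416) = 101.62 mV
ΔE = 101.62 − (111.05) = -9.43 mV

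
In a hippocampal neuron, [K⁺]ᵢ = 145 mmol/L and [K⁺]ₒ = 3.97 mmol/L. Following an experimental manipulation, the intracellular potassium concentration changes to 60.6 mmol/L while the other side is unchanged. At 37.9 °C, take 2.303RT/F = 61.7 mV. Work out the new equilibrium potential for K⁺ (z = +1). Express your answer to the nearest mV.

After the shift: [K⁺]_out = 3.97, [K⁺]_in = 60.6 mmol/L.
E_new = (61.7/1)·log₁₀(3.97/60.6) = 61.70 · (-1.1837) = -73.03 mV

-73 mV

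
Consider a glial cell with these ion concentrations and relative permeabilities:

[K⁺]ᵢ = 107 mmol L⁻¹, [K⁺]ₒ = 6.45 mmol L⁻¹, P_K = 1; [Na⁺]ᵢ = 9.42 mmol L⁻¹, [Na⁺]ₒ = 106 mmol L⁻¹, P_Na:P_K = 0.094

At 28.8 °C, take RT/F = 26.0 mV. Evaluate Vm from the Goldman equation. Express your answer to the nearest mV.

Vm = 26.0 · ln[(Σ P·[cation]ₒ + Σ P·[anion]ᵢ) / (Σ P·[cation]ᵢ + Σ P·[anion]ₒ)]
Numerator = 1×6.45 + 0.094×106 = 16.41
Denominator = 1×107 + 0.094×9.42 = 107.9
Vm = 26.0 · ln(0.15214) = 26.0 × (-1.8829) = -48.96 mV

-49 mV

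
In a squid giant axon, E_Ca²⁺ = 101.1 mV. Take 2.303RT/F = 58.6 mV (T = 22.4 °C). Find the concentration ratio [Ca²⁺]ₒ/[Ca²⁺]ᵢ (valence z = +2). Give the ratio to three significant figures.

log₁₀([out]/[in]) = E·z/(58.6) = 101.1 × 2 / 58.6 = 3.4505
[out]/[in] = 10^(3.4505) = 2822

2820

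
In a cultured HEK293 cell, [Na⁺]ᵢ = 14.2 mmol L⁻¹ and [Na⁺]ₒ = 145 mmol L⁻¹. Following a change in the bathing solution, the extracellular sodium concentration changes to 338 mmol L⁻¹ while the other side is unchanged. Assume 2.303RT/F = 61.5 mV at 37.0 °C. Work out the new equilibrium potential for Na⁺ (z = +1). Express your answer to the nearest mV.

After the shift: [Na⁺]_out = 338, [Na⁺]_in = 14.2 mmol L⁻¹.
E_new = (61.5/1)·log₁₀(338/14.2) = 61.50 · (1.3766) = 84.66 mV

85 mV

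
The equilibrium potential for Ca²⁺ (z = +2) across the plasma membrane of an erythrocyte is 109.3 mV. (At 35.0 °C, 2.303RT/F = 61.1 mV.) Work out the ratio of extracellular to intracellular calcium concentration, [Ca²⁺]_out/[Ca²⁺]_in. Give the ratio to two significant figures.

log₁₀([out]/[in]) = E·z/(61.1) = 109.3 × 2 / 61.1 = 3.5777
[out]/[in] = 10^(3.5777) = 3782

3800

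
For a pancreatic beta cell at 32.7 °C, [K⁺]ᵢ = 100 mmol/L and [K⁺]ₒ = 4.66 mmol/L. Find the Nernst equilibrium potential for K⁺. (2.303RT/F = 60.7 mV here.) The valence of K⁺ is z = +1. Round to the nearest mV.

E = (60.7/z) · log₁₀([K⁺]_out/[K⁺]_in) with z = +1.
= (60.7/1) · log₁₀(4.66/100) = 60.70 · log₁₀(0.0466)
= 60.70 · (-1.3316) = -80.83 mV

-81 mV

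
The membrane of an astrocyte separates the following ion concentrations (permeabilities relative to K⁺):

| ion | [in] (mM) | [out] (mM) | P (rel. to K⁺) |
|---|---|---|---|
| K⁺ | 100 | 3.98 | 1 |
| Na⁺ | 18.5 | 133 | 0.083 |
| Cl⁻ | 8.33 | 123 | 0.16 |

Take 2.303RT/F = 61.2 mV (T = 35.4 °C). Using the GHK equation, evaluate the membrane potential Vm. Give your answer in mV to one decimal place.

Vm = 61.2 · log₁₀[(Σ P·[cation]ₒ + Σ P·[anion]ᵢ) / (Σ P·[cation]ᵢ + Σ P·[anion]ₒ)]
Numerator = 1×3.98 + 0.083×133 + 0.16×8.33 = 16.35
Denominator = 1×100 + 0.083×18.5 + 0.16×123 = 121.2
Vm = 61.2 · log₁₀(0.1349) = 61.2 × (-0.8700) = -53.24 mV

-53.2 mV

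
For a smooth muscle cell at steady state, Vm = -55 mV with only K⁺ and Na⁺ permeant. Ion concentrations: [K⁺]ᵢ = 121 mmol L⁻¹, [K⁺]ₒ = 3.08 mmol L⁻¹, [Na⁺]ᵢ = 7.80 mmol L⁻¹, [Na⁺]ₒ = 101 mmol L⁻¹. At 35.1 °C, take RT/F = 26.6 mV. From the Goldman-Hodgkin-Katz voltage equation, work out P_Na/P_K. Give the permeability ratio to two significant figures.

Let α = P_Na/P_K. GHK: Vm = 26.6·ln[(Kₒ + α·Naₒ)/(Kᵢ + α·Naᵢ)].
e^(Vm/26.6) = e^(-55.0/26.6) = 0.12648
So 0.12648·(Kᵢ + α·Naᵢ) = Kₒ + α·Naₒ → α = (0.12648·121.0 − 3.08) / (101.0 − 0.12648·7.8)
α = (15.3 − 3.08) / (101.0 − 0.9865) = 12.22/100 = 0.1222

0.12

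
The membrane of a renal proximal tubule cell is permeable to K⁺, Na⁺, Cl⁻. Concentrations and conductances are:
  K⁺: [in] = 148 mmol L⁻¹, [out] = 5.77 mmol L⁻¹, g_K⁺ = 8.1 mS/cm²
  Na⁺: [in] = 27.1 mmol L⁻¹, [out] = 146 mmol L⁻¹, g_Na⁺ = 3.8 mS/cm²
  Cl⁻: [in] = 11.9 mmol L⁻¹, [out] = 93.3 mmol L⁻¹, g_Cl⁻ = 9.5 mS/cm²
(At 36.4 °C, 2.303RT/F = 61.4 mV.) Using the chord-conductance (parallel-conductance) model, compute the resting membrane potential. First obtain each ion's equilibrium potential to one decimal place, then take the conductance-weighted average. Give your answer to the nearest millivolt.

-49 mV

E_K⁺ = (61.4/1)·log₁₀(5.77/148) = -86.5 mV
E_Na⁺ = (61.4/1)·log₁₀(146/27.1) = 44.9 mV
E_Cl⁻ = (61.4/-1)·log₁₀(93.3/11.9) = -54.9 mV
Vm = (Σ gᵢEᵢ)/(Σ gᵢ) = (8.1·-86.5 + 3.8·44.9 + 9.5·-54.9) / (8.1 + 3.8 + 9.5)
= -1051.58 / 21.4 = -49.14 mV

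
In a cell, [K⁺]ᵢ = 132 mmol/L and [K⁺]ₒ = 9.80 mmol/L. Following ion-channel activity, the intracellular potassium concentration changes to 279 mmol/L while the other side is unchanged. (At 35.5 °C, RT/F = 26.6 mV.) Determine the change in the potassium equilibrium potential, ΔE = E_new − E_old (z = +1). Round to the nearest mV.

-20 mV

E_old = (26.6/1)·ln(9.80/132) = -69.17 mV
E_new = (26.6/1)·ln(9.80/279) = -89.08 mV
ΔE = -89.08 − (-69.17) = -19.91 mV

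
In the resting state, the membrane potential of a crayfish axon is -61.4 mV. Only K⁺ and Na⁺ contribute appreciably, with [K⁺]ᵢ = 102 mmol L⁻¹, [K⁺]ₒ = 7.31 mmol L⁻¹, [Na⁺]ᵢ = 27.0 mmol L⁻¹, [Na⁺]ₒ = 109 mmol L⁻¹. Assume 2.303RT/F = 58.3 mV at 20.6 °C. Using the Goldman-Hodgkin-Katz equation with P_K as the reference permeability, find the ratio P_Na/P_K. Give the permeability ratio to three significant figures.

0.0161

Let α = P_Na/P_K. GHK: Vm = 58.3·log₁₀[(Kₒ + α·Naₒ)/(Kᵢ + α·Naᵢ)].
10^(Vm/58.3) = 10^(-61.4/58.3) = 0.088476
So 0.088476·(Kᵢ + α·Naᵢ) = Kₒ + α·Naₒ → α = (0.088476·102.0 − 7.31) / (109.0 − 0.088476·27.0)
α = (9.025 − 7.31) / (109.0 − 2.389) = 1.715/106.6 = 0.01608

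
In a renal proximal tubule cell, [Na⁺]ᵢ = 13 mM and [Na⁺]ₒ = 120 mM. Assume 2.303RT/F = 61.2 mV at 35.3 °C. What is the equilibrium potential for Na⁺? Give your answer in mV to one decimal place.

E = (61.2/z) · log₁₀([Na⁺]_out/[Na⁺]_in) with z = +1.
= (61.2/1) · log₁₀(120/13) = 61.20 · log₁₀(9.231)
= 61.20 · (0.9652) = 59.07 mV

59.1 mV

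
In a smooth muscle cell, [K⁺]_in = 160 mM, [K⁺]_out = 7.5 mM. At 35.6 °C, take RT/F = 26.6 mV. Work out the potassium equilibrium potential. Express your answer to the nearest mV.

E = (26.6/z) · ln([K⁺]_out/[K⁺]_in) with z = +1.
= (26.6/1) · ln(7.5/160) = 26.60 · ln(0.04688)
= 26.60 · (-3.0603) = -81.40 mV

-81 mV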